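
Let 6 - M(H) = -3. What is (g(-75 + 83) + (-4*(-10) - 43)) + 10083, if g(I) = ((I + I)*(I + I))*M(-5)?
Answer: 12384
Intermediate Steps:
M(H) = 9 (M(H) = 6 - 1*(-3) = 6 + 3 = 9)
g(I) = 36*I² (g(I) = ((I + I)*(I + I))*9 = ((2*I)*(2*I))*9 = (4*I²)*9 = 36*I²)
(g(-75 + 83) + (-4*(-10) - 43)) + 10083 = (36*(-75 + 83)² + (-4*(-10) - 43)) + 10083 = (36*8² + (40 - 43)) + 10083 = (36*64 - 3) + 10083 = (2304 - 3) + 10083 = 2301 + 10083 = 12384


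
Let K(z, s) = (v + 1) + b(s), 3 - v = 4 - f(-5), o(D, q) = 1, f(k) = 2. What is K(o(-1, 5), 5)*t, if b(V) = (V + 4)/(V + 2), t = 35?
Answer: 115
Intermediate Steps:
b(V) = (4 + V)/(2 + V)
v = 1 (v = 3 - (4 - 1*2) = 3 - (4 - 2) = 3 - 1*2 = 3 - 2 = 1)
K(z, s) = 2 + (4 + s)/(2 + s) (K(z, s) = (1 + 1) + (4 + s)/(2 + s) = 2 + (4 + s)/(2 + s))
K(o(-1, 5), 5)*t = ((8 + 3*5)/(2 + 5))*35 = ((8 + 15)/7)*35 = ((⅐)*23)*35 = (23/7)*35 = 115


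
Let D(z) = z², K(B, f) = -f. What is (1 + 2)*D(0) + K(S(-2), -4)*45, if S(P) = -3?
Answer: 180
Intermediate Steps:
(1 + 2)*D(0) + K(S(-2), -4)*45 = (1 + 2)*0² - 1*(-4)*45 = 3*0 + 4*45 = 0 + 180 = 180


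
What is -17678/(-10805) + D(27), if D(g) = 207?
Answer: 2254313/10805 ≈ 208.64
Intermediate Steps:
-17678/(-10805) + D(27) = -17678/(-10805) + 207 = -17678*(-1/10805) + 207 = 17678/10805 + 207 = 2254313/10805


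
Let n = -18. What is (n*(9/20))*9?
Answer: -729/10 ≈ -72.900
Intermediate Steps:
(n*(9/20))*9 = -162/20*9 = -18*9/20*9 = -81/10*9 = -729/10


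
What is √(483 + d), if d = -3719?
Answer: 2*I*√809 ≈ 56.886*I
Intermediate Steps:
√(483 + d) = √(483 - 3719) = √(-3236) = 2*I*√809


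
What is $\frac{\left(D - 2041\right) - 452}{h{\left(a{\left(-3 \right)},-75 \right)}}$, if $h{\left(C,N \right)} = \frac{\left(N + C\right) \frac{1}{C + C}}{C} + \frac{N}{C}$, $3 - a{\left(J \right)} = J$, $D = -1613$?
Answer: $\frac{98544}{323} \approx 305.09$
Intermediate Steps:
$a{\left(J \right)} = 3 - J$
$h{\left(C,N \right)} = \frac{N}{C} + \frac{C + N}{2 C^{2}}$ ($h{\left(C,N \right)} = \frac{\left(C + N\right) \frac{1}{2 C}}{C} + \frac{N}{C} = \frac{\frac{1}{2} \frac{1}{C} \left(C + N\right)}{C} + \frac{N}{C} = \frac{C + N}{2 C^{2}} + \frac{N}{C} = \frac{N}{C} + \frac{C + N}{2 C^{2}}$)
$\frac{\left(D - 2041\right) - 452}{h{\left(a{\left(-3 \right)},-75 \right)}} = \frac{\left(-1613 - 2041\right) - 452}{\frac{1}{2} \frac{1}{\left(3 - -3\right)^{2}} \left(-75 + \left(3 - -3\right) \left(1 + 2 \left(-75\right)\right)\right)} = \frac{-3654 - 452}{\frac{1}{2} \frac{1}{\left(3 + 3\right)^{2}} \left(-75 + \left(3 + 3\right) \left(1 - 150\right)\right)} = - \frac{4106}{\frac{1}{2} \cdot \frac{1}{36} \left(-75 + 6 \left(-149\right)\right)} = - \frac{4106}{\frac{1}{2} \cdot \frac{1}{36} \left(-75 - 894\right)} = - \frac{4106}{\frac{1}{2} \cdot \frac{1}{36} \left(-969\right)} = - \frac{4106}{- \frac{323}{24}} = \left(-4106\right) \left(- \frac{24}{323}\right) = \frac{98544}{323}$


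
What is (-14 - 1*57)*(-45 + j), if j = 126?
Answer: -5751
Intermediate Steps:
(-14 - 1*57)*(-45 + j) = (-14 - 1*57)*(-45 + 126) = (-14 - 57)*81 = -71*81 = -5751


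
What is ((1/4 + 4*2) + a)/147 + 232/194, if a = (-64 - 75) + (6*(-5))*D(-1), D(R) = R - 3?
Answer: 64037/57036 ≈ 1.1227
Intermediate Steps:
D(R) = -3 + R
a = -19 (a = (-64 - 75) + (6*(-5))*(-3 - 1) = -139 - 30*(-4) = -139 + 120 = -19)
((1/4 + 4*2) + a)/147 + 232/194 = ((1/4 + 4*2) - 19)/147 + 232/194 = ((¼ + 8) - 19)*(1/147) + 232*(1/194) = (33/4 - 19)*(1/147) + 116/97 = -43/4*1/147 + 116/97 = -43/588 + 116/97 = 64037/57036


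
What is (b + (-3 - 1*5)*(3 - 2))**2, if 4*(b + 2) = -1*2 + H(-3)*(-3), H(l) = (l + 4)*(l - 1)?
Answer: 225/4 ≈ 56.250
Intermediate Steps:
H(l) = (-1 + l)*(4 + l) (H(l) = (4 + l)*(-1 + l) = (-1 + l)*(4 + l))
b = 1/2 (b = -2 + (-1*2 + (-4 + (-3)**2 + 3*(-3))*(-3))/4 = -2 + (-2 + (-4 + 9 - 9)*(-3))/4 = -2 + (-2 - 4*(-3))/4 = -2 + (-2 + 12)/4 = -2 + (1/4)*10 = -2 + 5/2 = 1/2 ≈ 0.50000)
(b + (-3 - 1*5)*(3 - 2))**2 = (1/2 + (-3 - 1*5)*(3 - 2))**2 = (1/2 + (-3 - 5)*1)**2 = (1/2 - 8*1)**2 = (1/2 - 8)**2 = (-15/2)**2 = 225/4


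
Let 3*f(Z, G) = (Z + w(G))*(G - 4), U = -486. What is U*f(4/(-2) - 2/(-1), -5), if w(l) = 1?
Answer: 1458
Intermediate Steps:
f(Z, G) = (1 + Z)*(-4 + G)/3 (f(Z, G) = ((Z + 1)*(G - 4))/3 = ((1 + Z)*(-4 + G))/3 = (1 + Z)*(-4 + G)/3)
U*f(4/(-2) - 2/(-1), -5) = -486*(-4/3 - 4*(4/(-2) - 2/(-1))/3 + (1/3)*(-5) + (1/3)*(-5)*(4/(-2) - 2/(-1))) = -486*(-4/3 - 4*(4*(-1/2) - 2*(-1))/3 - 5/3 + (1/3)*(-5)*(4*(-1/2) - 2*(-1))) = -486*(-4/3 - 4*(-2 + 2)/3 - 5/3 + (1/3)*(-5)*(-2 + 2)) = -486*(-4/3 - 4/3*0 - 5/3 + (1/3)*(-5)*0) = -486*(-4/3 + 0 - 5/3 + 0) = -486*(-3) = 1458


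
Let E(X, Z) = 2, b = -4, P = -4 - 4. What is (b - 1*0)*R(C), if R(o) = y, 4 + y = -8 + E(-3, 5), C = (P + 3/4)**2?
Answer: 40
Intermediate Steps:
P = -8
C = 841/16 (C = (-8 + 3/4)**2 = (-29/4)**2 = 841/16 ≈ 52.563)
y = -10 (y = -4 + (-8 + 2) = -4 - 6 = -10)
R(o) = -10
(b - 1*0)*R(C) = (-4 - 1*0)*(-10) = (-4 + 0)*(-10) = -4*(-10) = 40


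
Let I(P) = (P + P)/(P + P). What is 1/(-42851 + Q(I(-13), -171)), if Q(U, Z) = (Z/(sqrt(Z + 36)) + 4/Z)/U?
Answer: -6265033875/268463144796128 - 555579*I*sqrt(15)/268463144796128 ≈ -2.3337e-5 - 8.0151e-9*I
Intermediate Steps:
I(P) = 1 (I(P) = (2*P)/((2*P)) = (2*P)*(1/(2*P)) = 1)
Q(U, Z) = (4/Z + Z/sqrt(36 + Z))/U (Q(U, Z) = (Z/(sqrt(36 + Z)) + 4/Z)/U = (Z/sqrt(36 + Z) + 4/Z)/U = (4/Z + Z/sqrt(36 + Z))/U)
1/(-42851 + Q(I(-13), -171)) = 1/(-42851 + (4/(1*(-171)) - 171/(1*sqrt(36 - 171)))) = 1/(-42851 + (4*1*(-1/171) - 171*1/sqrt(-135))) = 1/(-42851 + (-4/171 - 171*1*(-I*sqrt(15)/45))) = 1/(-42851 + (-4/171 + 19*I*sqrt(15)/5)) = 1/(-7327525/171 + 19*I*sqrt(15)/5)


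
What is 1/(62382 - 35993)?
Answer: 1/26389 ≈ 3.7895e-5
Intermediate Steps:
1/(62382 - 35993) = 1/26389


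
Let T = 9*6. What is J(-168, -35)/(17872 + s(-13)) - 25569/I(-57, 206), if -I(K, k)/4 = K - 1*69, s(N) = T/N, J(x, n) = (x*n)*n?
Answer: -404867781/6503896 ≈ -62.250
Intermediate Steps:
T = 54
J(x, n) = x*n**2 (J(x, n) = (n*x)*n = x*n**2)
s(N) = 54/N
I(K, k) = 276 - 4*K (I(K, k) = -4*(K - 1*69) = -4*(K - 69) = -4*(-69 + K) = 276 - 4*K)
J(-168, -35)/(17872 + s(-13)) - 25569/I(-57, 206) = (-168*(-35)**2)/(17872 + 54/(-13)) - 25569/(276 - 4*(-57)) = (-168*1225)/(17872 + 54*(-1/13)) - 25569/(276 + 228) = -205800/(17872 - 54/13) - 25569/504 = -205800/232282/13 - 25569*1/504 = -205800*13/232282 - 2841/56 = -1337700/116141 - 2841/56 = -404867781/6503896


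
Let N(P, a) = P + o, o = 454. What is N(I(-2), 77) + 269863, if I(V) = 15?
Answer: 270332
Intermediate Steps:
N(P, a) = 454 + P (N(P, a) = P + 454 = 454 + P)
N(I(-2), 77) + 269863 = (454 + 15) + 269863 = 469 + 269863 = 270332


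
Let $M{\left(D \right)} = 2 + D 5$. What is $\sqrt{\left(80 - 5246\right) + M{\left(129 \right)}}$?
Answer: $i \sqrt{4519} \approx 67.224 i$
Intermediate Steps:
$M{\left(D \right)} = 2 + 5 D$
$\sqrt{\left(80 - 5246\right) + M{\left(129 \right)}} = \sqrt{\left(80 - 5246\right) + \left(2 + 5 \cdot 129\right)} = \sqrt{\left(80 - 5246\right) + \left(2 + 645\right)} = \sqrt{-5166 + 647} = \sqrt{-4519} = i \sqrt{4519}$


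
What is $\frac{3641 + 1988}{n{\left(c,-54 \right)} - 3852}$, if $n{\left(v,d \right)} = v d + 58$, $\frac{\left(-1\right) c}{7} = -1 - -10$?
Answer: $- \frac{5629}{392} \approx -14.36$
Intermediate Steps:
$c = -63$ ($c = - 7 \left(-1 - -10\right) = - 7 \left(-1 + 10\right) = \left(-7\right) 9 = -63$)
$n{\left(v,d \right)} = 58 + d v$ ($n{\left(v,d \right)} = d v + 58 = 58 + d v$)
$\frac{3641 + 1988}{n{\left(c,-54 \right)} - 3852} = \frac{3641 + 1988}{\left(58 - -3402\right) - 3852} = \frac{5629}{\left(58 + 3402\right) - 3852} = \frac{5629}{3460 - 3852} = \frac{5629}{-392} = 5629 \left(- \frac{1}{392}\right) = - \frac{5629}{392}$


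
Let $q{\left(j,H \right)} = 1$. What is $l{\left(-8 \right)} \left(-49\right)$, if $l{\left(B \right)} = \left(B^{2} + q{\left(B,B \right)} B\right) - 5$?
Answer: $-2499$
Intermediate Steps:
$l{\left(B \right)} = -5 + B + B^{2}$ ($l{\left(B \right)} = \left(B^{2} + 1 B\right) - 5 = \left(B^{2} + B\right) - 5 = \left(B + B^{2}\right) - 5 = -5 + B + B^{2}$)
$l{\left(-8 \right)} \left(-49\right) = \left(-5 - 8 + \left(-8\right)^{2}\right) \left(-49\right) = \left(-5 - 8 + 64\right) \left(-49\right) = 51 \left(-49\right) = -2499$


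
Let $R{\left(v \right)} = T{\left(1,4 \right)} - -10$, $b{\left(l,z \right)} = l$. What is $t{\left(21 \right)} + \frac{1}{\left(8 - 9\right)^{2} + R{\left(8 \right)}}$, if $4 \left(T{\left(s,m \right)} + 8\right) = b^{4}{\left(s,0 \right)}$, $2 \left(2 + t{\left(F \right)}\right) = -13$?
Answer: $- \frac{213}{26} \approx -8.1923$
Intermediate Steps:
$t{\left(F \right)} = - \frac{17}{2}$ ($t{\left(F \right)} = -2 + \frac{1}{2} \left(-13\right) = -2 - \frac{13}{2} = - \frac{17}{2}$)
$T{\left(s,m \right)} = -8 + \frac{s^{4}}{4}$
$R{\left(v \right)} = \frac{9}{4}$ ($R{\left(v \right)} = \left(-8 + \frac{1^{4}}{4}\right) - -10 = \left(-8 + \frac{1}{4} \cdot 1\right) + 10 = \left(-8 + \frac{1}{4}\right) + 10 = - \frac{31}{4} + 10 = \frac{9}{4}$)
$t{\left(21 \right)} + \frac{1}{\left(8 - 9\right)^{2} + R{\left(8 \right)}} = - \frac{17}{2} + \frac{1}{\left(8 - 9\right)^{2} + \frac{9}{4}} = - \frac{17}{2} + \frac{1}{\left(-1\right)^{2} + \frac{9}{4}} = - \frac{17}{2} + \frac{1}{1 + \frac{9}{4}} = - \frac{17}{2} + \frac{1}{\frac{13}{4}} = - \frac{17}{2} + \frac{4}{13} = - \frac{213}{26}$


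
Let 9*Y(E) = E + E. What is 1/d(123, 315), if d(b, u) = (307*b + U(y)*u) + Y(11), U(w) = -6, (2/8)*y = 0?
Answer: 9/322861 ≈ 2.7876e-5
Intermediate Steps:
y = 0 (y = 4*0 = 0)
Y(E) = 2*E/9 (Y(E) = (E + E)/9 = (2*E)/9 = 2*E/9)
d(b, u) = 22/9 - 6*u + 307*b (d(b, u) = (307*b - 6*u) + (2/9)*11 = (-6*u + 307*b) + 22/9 = 22/9 - 6*u + 307*b)
1/d(123, 315) = 1/(22/9 - 6*315 + 307*123) = 1/(22/9 - 1890 + 37761) = 1/(322861/9) = 9/322861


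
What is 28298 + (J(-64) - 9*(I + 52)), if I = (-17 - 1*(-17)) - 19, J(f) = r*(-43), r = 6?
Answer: 27743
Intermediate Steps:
J(f) = -258 (J(f) = 6*(-43) = -258)
I = -19 (I = (-17 + 17) - 19 = 0 - 19 = -19)
28298 + (J(-64) - 9*(I + 52)) = 28298 + (-258 - 9*(-19 + 52)) = 28298 + (-258 - 9*33) = 28298 + (-258 - 297) = 28298 - 555 = 27743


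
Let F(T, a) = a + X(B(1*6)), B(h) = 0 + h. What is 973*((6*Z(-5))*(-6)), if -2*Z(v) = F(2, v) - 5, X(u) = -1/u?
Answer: -178059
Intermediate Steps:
B(h) = h
F(T, a) = -1/6 + a (F(T, a) = a - 1/(1*6) = a - 1/6 = -1/6 + a)
Z(v) = 31/12 - v/2 (Z(v) = -((-1/6 + v) - 5)/2 = -(-31/6 + v)/2 = 31/12 - v/2)
973*((6*Z(-5))*(-6)) = 973*((6*(31/12 - 1/2*(-5)))*(-6)) = 973*((6*(31/12 + 5/2))*(-6)) = 973*((6*(61/12))*(-6)) = 973*((61/2)*(-6)) = 973*(-183) = -178059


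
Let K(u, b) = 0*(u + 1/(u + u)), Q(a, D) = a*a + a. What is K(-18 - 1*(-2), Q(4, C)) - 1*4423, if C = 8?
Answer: -4423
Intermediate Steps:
Q(a, D) = a + a² (Q(a, D) = a² + a = a + a²)
K(u, b) = 0 (K(u, b) = 0*(u + 1/(2*u)) = 0)
K(-18 - 1*(-2), Q(4, C)) - 1*4423 = 0 - 1*4423 = 0 - 4423 = -4423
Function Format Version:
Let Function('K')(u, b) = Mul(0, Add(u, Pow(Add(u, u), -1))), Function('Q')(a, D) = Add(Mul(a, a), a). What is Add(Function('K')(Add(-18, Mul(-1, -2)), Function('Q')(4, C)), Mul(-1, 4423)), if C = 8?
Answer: -4423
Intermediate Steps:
Function('Q')(a, D) = Add(a, Pow(a, 2)) (Function('Q')(a, D) = Add(Pow(a, 2), a) = Add(a, Pow(a, 2)))
Function('K')(u, b) = 0 (Function('K')(u, b) = Mul(0, Add(u, Pow(Mul(2, u), -1))) = Mul(0, Add(u, Mul(Rational(1, 2), Pow(u, -1)))) = 0)
Add(Function('K')(Add(-18, Mul(-1, -2)), Function('Q')(4, C)), Mul(-1, 4423)) = Add(0, Mul(-1, 4423)) = Add(0, -4423) = -4423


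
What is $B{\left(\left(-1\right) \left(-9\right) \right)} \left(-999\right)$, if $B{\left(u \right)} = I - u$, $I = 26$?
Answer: $-16983$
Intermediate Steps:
$B{\left(u \right)} = 26 - u$
$B{\left(\left(-1\right) \left(-9\right) \right)} \left(-999\right) = \left(26 - \left(-1\right) \left(-9\right)\right) \left(-999\right) = \left(26 - 9\right) \left(-999\right) = 17 \left(-999\right) = -16983$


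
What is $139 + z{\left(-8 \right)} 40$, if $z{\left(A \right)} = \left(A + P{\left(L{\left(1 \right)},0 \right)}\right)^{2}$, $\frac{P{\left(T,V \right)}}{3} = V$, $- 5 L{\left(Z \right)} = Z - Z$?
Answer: $2699$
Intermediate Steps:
$L{\left(Z \right)} = 0$ ($L{\left(Z \right)} = - \frac{Z - Z}{5} = \left(- \frac{1}{5}\right) 0 = 0$)
$P{\left(T,V \right)} = 3 V$
$z{\left(A \right)} = A^{2}$ ($z{\left(A \right)} = \left(A + 3 \cdot 0\right)^{2} = \left(A + 0\right)^{2} = A^{2}$)
$139 + z{\left(-8 \right)} 40 = 139 + \left(-8\right)^{2} \cdot 40 = 139 + 64 \cdot 40 = 139 + 2560 = 2699$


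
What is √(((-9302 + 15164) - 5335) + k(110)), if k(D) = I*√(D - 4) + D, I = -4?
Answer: √(637 - 4*√106) ≈ 24.409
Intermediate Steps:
k(D) = D - 4*√(-4 + D) (k(D) = -4*√(D - 4) + D = -4*√(-4 + D) + D = D - 4*√(-4 + D))
√(((-9302 + 15164) - 5335) + k(110)) = √(((-9302 + 15164) - 5335) + (110 - 4*√(-4 + 110))) = √((5862 - 5335) + (110 - 4*√106)) = √(527 + (110 - 4*√106)) = √(637 - 4*√106)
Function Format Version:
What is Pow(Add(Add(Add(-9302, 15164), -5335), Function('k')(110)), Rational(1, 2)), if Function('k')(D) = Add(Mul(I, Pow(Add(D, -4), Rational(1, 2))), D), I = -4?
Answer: Pow(Add(637, Mul(-4, Pow(106, Rational(1, 2)))), Rational(1, 2)) ≈ 24.409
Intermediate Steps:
Function('k')(D) = Add(D, Mul(-4, Pow(Add(-4, D), Rational(1, 2)))) (Function('k')(D) = Add(Mul(-4, Pow(Add(D, -4), Rational(1, 2))), D) = Add(Mul(-4, Pow(Add(-4, D), Rational(1, 2))), D) = Add(D, Mul(-4, Pow(Add(-4, D), Rational(1, 2)))))
Pow(Add(Add(Add(-9302, 15164), -5335), Function('k')(110)), Rational(1, 2)) = Pow(Add(Add(Add(-9302, 15164), -5335), Add(110, Mul(-4, Pow(Add(-4, 110), Rational(1, 2))))), Rational(1, 2)) = Pow(Add(Add(5862, -5335), Add(110, Mul(-4, Pow(106, Rational(1, 2))))), Rational(1, 2)) = Pow(Add(527, Add(110, Mul(-4, Pow(106, Rational(1, 2))))), Rational(1, 2)) = Pow(Add(637, Mul(-4, Pow(106, Rational(1, 2)))), Rational(1, 2))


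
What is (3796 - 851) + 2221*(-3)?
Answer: -3718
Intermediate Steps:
(3796 - 851) + 2221*(-3) = 2945 - 6663 = -3718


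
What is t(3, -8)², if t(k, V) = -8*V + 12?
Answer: 5776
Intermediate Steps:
t(k, V) = 12 - 8*V
t(3, -8)² = (12 - 8*(-8))² = (12 + 64)² = 76² = 5776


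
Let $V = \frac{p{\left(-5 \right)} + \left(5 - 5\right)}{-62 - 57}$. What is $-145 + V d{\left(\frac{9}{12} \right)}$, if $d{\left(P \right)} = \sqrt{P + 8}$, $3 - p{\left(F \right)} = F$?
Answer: $-145 - \frac{4 \sqrt{35}}{119} \approx -145.2$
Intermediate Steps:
$p{\left(F \right)} = 3 - F$
$d{\left(P \right)} = \sqrt{8 + P}$
$V = - \frac{8}{119}$ ($V = \frac{\left(3 - -5\right) + \left(5 - 5\right)}{-62 - 57} = \frac{\left(3 + 5\right) + 0}{-119} = \left(8 + 0\right) \left(- \frac{1}{119}\right) = 8 \left(- \frac{1}{119}\right) = - \frac{8}{119} \approx -0.067227$)
$-145 + V d{\left(\frac{9}{12} \right)} = -145 - \frac{8 \sqrt{8 + \frac{9}{12}}}{119} = -145 - \frac{8 \sqrt{8 + 9 \cdot \frac{1}{12}}}{119} = -145 - \frac{8 \sqrt{8 + \frac{3}{4}}}{119} = -145 - \frac{8 \sqrt{\frac{35}{4}}}{119} = -145 - \frac{8 \frac{\sqrt{35}}{2}}{119} = -145 - \frac{4 \sqrt{35}}{119}$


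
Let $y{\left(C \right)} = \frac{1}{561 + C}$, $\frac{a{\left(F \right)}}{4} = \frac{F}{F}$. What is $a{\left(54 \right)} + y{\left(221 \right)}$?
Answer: $\frac{3129}{782} \approx 4.0013$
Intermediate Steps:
$a{\left(F \right)} = 4$ ($a{\left(F \right)} = 4 \frac{F}{F} = 4 \cdot 1 = 4$)
$a{\left(54 \right)} + y{\left(221 \right)} = 4 + \frac{1}{561 + 221} = 4 + \frac{1}{782} = \frac{3129}{782}$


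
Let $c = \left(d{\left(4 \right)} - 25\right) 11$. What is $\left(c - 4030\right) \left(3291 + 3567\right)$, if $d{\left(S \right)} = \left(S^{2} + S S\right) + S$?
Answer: $-26807922$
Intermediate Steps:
$d{\left(S \right)} = S + 2 S^{2}$ ($d{\left(S \right)} = \left(S^{2} + S^{2}\right) + S = 2 S^{2} + S = S + 2 S^{2}$)
$c = 121$ ($c = \left(4 \left(1 + 2 \cdot 4\right) - 25\right) 11 = \left(4 \left(1 + 8\right) - 25\right) 11 = \left(4 \cdot 9 - 25\right) 11 = \left(36 - 25\right) 11 = 11 \cdot 11 = 121$)
$\left(c - 4030\right) \left(3291 + 3567\right) = \left(121 - 4030\right) \left(3291 + 3567\right) = \left(-3909\right) 6858 = -26807922$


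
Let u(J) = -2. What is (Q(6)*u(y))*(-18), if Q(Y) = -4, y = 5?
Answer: -144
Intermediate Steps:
(Q(6)*u(y))*(-18) = -4*(-2)*(-18) = 8*(-18) = -144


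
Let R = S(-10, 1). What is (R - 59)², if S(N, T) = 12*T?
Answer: 2209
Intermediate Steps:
R = 12 (R = 12*1 = 12)
(R - 59)² = (12 - 59)² = (-47)² = 2209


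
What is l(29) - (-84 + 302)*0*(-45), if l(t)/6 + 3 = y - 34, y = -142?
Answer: -1074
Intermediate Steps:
l(t) = -1074 (l(t) = -18 + 6*(-142 - 34) = -18 + 6*(-176) = -18 - 1056 = -1074)
l(29) - (-84 + 302)*0*(-45) = -1074 - (-84 + 302)*0*(-45) = -1074 - 218*0 = -1074 - 1*0 = -1074 + 0 = -1074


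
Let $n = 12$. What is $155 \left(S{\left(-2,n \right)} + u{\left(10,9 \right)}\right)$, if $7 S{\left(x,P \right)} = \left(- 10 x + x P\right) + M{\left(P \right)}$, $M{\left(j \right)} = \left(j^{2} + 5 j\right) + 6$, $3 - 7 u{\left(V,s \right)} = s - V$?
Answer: $4650$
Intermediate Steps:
$u{\left(V,s \right)} = \frac{3}{7} - \frac{s}{7} + \frac{V}{7}$ ($u{\left(V,s \right)} = \frac{3}{7} - \frac{s - V}{7} = \frac{3}{7} + \left(- \frac{s}{7} + \frac{V}{7}\right) = \frac{3}{7} - \frac{s}{7} + \frac{V}{7}$)
$M{\left(j \right)} = 6 + j^{2} + 5 j$
$S{\left(x,P \right)} = \frac{6}{7} - \frac{10 x}{7} + \frac{P^{2}}{7} + \frac{5 P}{7} + \frac{P x}{7}$ ($S{\left(x,P \right)} = \frac{\left(- 10 x + x P\right) + \left(6 + P^{2} + 5 P\right)}{7} = \frac{\left(- 10 x + P x\right) + \left(6 + P^{2} + 5 P\right)}{7} = \frac{6 + P^{2} - 10 x + 5 P + P x}{7} = \frac{6}{7} - \frac{10 x}{7} + \frac{P^{2}}{7} + \frac{5 P}{7} + \frac{P x}{7}$)
$155 \left(S{\left(-2,n \right)} + u{\left(10,9 \right)}\right) = 155 \left(\left(\frac{6}{7} - - \frac{20}{7} + \frac{12^{2}}{7} + \frac{5}{7} \cdot 12 + \frac{1}{7} \cdot 12 \left(-2\right)\right) + \left(\frac{3}{7} - \frac{9}{7} + \frac{1}{7} \cdot 10\right)\right) = 155 \left(\left(\frac{6}{7} + \frac{20}{7} + \frac{1}{7} \cdot 144 + \frac{60}{7} - \frac{24}{7}\right) + \left(\frac{3}{7} - \frac{9}{7} + \frac{10}{7}\right)\right) = 155 \left(\left(\frac{6}{7} + \frac{20}{7} + \frac{144}{7} + \frac{60}{7} - \frac{24}{7}\right) + \frac{4}{7}\right) = 155 \left(\frac{206}{7} + \frac{4}{7}\right) = 155 \cdot 30 = 4650$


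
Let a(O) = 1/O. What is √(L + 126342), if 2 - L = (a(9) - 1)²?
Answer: 10*√102338/9 ≈ 355.45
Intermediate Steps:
L = 98/81 (L = 2 - (1/9 - 1)² = 2 - (⅑ - 1)² = 2 - (-8/9)² = 2 - 1*64/81 = 2 - 64/81 = 98/81 ≈ 1.2099)
√(L + 126342) = √(98/81 + 126342) = √(10233800/81) = 10*√102338/9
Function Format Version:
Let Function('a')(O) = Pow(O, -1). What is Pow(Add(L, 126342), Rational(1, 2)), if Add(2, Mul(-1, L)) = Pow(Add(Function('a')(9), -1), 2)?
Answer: Mul(Rational(10, 9), Pow(102338, Rational(1, 2))) ≈ 355.45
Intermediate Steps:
L = Rational(98, 81) (L = Add(2, Mul(-1, Pow(Add(Pow(9, -1), -1), 2))) = Add(2, Mul(-1, Pow(Add(Rational(1, 9), -1), 2))) = Add(2, Mul(-1, Pow(Rational(-8, 9), 2))) = Add(2, Mul(-1, Rational(64, 81))) = Add(2, Rational(-64, 81)) = Rational(98, 81) ≈ 1.2099)
Pow(Add(L, 126342), Rational(1, 2)) = Pow(Add(Rational(98, 81), 126342), Rational(1, 2)) = Pow(Rational(10233800, 81), Rational(1, 2)) = Mul(Rational(10, 9), Pow(102338, Rational(1, 2)))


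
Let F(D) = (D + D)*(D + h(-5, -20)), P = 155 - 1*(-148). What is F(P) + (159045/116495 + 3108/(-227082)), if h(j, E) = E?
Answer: 6575115526145/38339011 ≈ 1.7150e+5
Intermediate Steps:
P = 303 (P = 155 + 148 = 303)
F(D) = 2*D*(-20 + D) (F(D) = (D + D)*(D - 20) = (2*D)*(-20 + D) = 2*D*(-20 + D))
F(P) + (159045/116495 + 3108/(-227082)) = 2*303*(-20 + 303) + (159045/116495 + 3108/(-227082)) = 2*303*283 + (159045*(1/116495) + 3108*(-1/227082)) = 171498 + (1383/1013 - 518/37847) = 171498 + 51817667/38339011 = 6575115526145/38339011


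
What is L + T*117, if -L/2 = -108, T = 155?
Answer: 18351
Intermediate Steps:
L = 216 (L = -2*(-108) = 216)
L + T*117 = 216 + 155*117 = 216 + 18135 = 18351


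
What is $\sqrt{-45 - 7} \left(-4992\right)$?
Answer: $- 9984 i \sqrt{13} \approx - 35998.0 i$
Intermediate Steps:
$\sqrt{-45 - 7} \left(-4992\right) = \sqrt{-52} \left(-4992\right) = 2 i \sqrt{13} \left(-4992\right) = - 9984 i \sqrt{13}$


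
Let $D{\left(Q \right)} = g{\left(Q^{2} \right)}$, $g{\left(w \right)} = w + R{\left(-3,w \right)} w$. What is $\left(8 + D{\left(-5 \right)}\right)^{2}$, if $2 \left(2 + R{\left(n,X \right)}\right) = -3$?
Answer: $\frac{11881}{4} \approx 2970.3$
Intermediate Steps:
$R{\left(n,X \right)} = - \frac{7}{2}$ ($R{\left(n,X \right)} = -2 + \frac{1}{2} \left(-3\right) = -2 - \frac{3}{2} = - \frac{7}{2}$)
$g{\left(w \right)} = - \frac{5 w}{2}$ ($g{\left(w \right)} = w - \frac{7 w}{2} = - \frac{5 w}{2}$)
$D{\left(Q \right)} = - \frac{5 Q^{2}}{2}$
$\left(8 + D{\left(-5 \right)}\right)^{2} = \left(8 - \frac{5 \left(-5\right)^{2}}{2}\right)^{2} = \left(8 - \frac{125}{2}\right)^{2} = \left(- \frac{109}{2}\right)^{2} = \frac{11881}{4}$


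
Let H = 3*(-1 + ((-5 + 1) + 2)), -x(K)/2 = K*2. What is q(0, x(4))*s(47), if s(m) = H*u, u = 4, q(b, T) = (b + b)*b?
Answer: 0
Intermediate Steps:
x(K) = -4*K (x(K) = -2*K*2 = -4*K)
q(b, T) = 2*b**2 (q(b, T) = (2*b)*b = 2*b**2)
H = -9 (H = 3*(-1 + (-4 + 2)) = 3*(-1 - 2) = 3*(-3) = -9)
s(m) = -36 (s(m) = -9*4 = -36)
q(0, x(4))*s(47) = (2*0**2)*(-36) = (2*0)*(-36) = 0*(-36) = 0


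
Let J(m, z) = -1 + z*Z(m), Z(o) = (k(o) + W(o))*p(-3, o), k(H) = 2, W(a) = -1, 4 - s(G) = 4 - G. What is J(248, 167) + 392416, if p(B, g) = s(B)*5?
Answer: 389910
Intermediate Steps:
s(G) = G (s(G) = 4 - (4 - G) = 4 + (-4 + G) = G)
p(B, g) = 5*B (p(B, g) = B*5 = 5*B)
Z(o) = -15 (Z(o) = (2 - 1)*(5*(-3)) = 1*(-15) = -15)
J(m, z) = -1 - 15*z (J(m, z) = -1 + z*(-15) = -1 - 15*z)
J(248, 167) + 392416 = (-1 - 15*167) + 392416 = (-1 - 2505) + 392416 = -2506 + 392416 = 389910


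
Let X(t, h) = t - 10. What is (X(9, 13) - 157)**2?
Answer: 24964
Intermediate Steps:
X(t, h) = -10 + t
(X(9, 13) - 157)**2 = ((-10 + 9) - 157)**2 = (-1 - 157)**2 = (-158)**2 = 24964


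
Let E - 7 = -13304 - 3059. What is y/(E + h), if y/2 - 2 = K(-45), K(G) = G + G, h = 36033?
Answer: -176/19677 ≈ -0.0089445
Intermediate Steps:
K(G) = 2*G
y = -176 (y = 4 + 2*(2*(-45)) = 4 + 2*(-90) = 4 - 180 = -176)
E = -16356 (E = 7 + (-13304 - 3059) = 7 - 16363 = -16356)
y/(E + h) = -176/(-16356 + 36033) = -176/19677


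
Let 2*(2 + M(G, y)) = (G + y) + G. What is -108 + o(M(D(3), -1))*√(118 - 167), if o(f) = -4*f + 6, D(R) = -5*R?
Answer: -108 + 532*I ≈ -108.0 + 532.0*I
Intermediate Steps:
M(G, y) = -2 + G + y/2 (M(G, y) = -2 + ((G + y) + G)/2 = -2 + (y + 2*G)/2 = -2 + (G + y/2) = -2 + G + y/2)
o(f) = 6 - 4*f
-108 + o(M(D(3), -1))*√(118 - 167) = -108 + (6 - 4*(-2 - 5*3 + (½)*(-1)))*√(118 - 167) = -108 + (6 - 4*(-2 - 15 - ½))*√(-49) = -108 + (6 - 4*(-35/2))*(7*I) = -108 + (6 + 70)*(7*I) = -108 + 76*(7*I) = -108 + 532*I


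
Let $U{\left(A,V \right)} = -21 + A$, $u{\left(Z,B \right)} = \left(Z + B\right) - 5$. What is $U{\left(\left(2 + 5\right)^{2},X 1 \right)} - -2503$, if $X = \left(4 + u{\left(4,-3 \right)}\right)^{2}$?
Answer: $2531$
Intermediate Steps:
$u{\left(Z,B \right)} = -5 + B + Z$ ($u{\left(Z,B \right)} = \left(B + Z\right) - 5 = -5 + B + Z$)
$X = 0$ ($X = \left(4 - 4\right)^{2} = 0^{2} = 0$)
$U{\left(\left(2 + 5\right)^{2},X 1 \right)} - -2503 = \left(-21 + \left(2 + 5\right)^{2}\right) - -2503 = \left(-21 + 7^{2}\right) + 2503 = \left(-21 + 49\right) + 2503 = 28 + 2503 = 2531$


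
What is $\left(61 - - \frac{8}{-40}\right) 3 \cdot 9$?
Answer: $\frac{8208}{5} \approx 1641.6$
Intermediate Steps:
$\left(61 - - \frac{8}{-40}\right) 3 \cdot 9 = \left(61 - \left(-8\right) \left(- \frac{1}{40}\right)\right) 27 = \left(61 - \frac{1}{5}\right) 27 = \frac{304}{5} \cdot 27 = \frac{8208}{5}$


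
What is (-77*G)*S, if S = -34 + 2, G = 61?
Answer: 150304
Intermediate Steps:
S = -32
(-77*G)*S = -77*61*(-32) = -4697*(-32) = 150304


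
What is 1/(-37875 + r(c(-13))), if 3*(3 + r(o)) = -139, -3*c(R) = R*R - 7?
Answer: -3/113773 ≈ -2.6368e-5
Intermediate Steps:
c(R) = 7/3 - R²/3 (c(R) = -(R*R - 7)/3 = -(R² - 7)/3 = -(-7 + R²)/3 = 7/3 - R²/3)
r(o) = -148/3 (r(o) = -3 + (⅓)*(-139) = -3 - 139/3 = -148/3)
1/(-37875 + r(c(-13))) = 1/(-37875 - 148/3) = 1/(-113773/3) = -3/113773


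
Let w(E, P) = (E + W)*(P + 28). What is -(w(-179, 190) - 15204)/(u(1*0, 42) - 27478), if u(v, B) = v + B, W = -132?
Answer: -41501/13718 ≈ -3.0253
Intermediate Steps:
w(E, P) = (-132 + E)*(28 + P) (w(E, P) = (E - 132)*(P + 28) = (-132 + E)*(28 + P))
u(v, B) = B + v
-(w(-179, 190) - 15204)/(u(1*0, 42) - 27478) = -((-3696 - 132*190 + 28*(-179) - 179*190) - 15204)/((42 + 1*0) - 27478) = -((-3696 - 25080 - 5012 - 34010) - 15204)/((42 + 0) - 27478) = -(-67798 - 15204)/(42 - 27478) = -(-83002)/(-27436) = -(-83002)*(-1)/27436 = -1*41501/13718 = -41501/13718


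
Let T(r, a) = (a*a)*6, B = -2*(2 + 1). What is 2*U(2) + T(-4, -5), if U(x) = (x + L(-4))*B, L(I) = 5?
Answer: 66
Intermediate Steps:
B = -6 (B = -2*3 = -6)
U(x) = -30 - 6*x (U(x) = (x + 5)*(-6) = (5 + x)*(-6) = -30 - 6*x)
T(r, a) = 6*a**2 (T(r, a) = a**2*6 = 6*a**2)
2*U(2) + T(-4, -5) = 2*(-30 - 6*2) + 6*(-5)**2 = 2*(-30 - 12) + 6*25 = 2*(-42) + 150 = -84 + 150 = 66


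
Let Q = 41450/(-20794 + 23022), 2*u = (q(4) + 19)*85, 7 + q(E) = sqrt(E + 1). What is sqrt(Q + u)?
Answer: sqrt(655995610 + 52742330*sqrt(5))/1114 ≈ 24.973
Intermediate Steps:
q(E) = -7 + sqrt(1 + E) (q(E) = -7 + sqrt(E + 1) = -7 + sqrt(1 + E))
u = 510 + 85*sqrt(5)/2 (u = (((-7 + sqrt(1 + 4)) + 19)*85)/2 = (((-7 + sqrt(5)) + 19)*85)/2 = ((12 + sqrt(5))*85)/2 = (1020 + 85*sqrt(5))/2 = 510 + 85*sqrt(5)/2 ≈ 605.03)
Q = 20725/1114 (Q = 41450/2228 = 41450*(1/2228) = 20725/1114 ≈ 18.604)
sqrt(Q + u) = sqrt(20725/1114 + (510 + 85*sqrt(5)/2)) = sqrt(588865/1114 + 85*sqrt(5)/2)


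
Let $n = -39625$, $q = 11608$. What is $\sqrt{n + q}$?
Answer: $3 i \sqrt{3113} \approx 167.38 i$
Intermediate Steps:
$\sqrt{n + q} = \sqrt{-39625 + 11608} = \sqrt{-28017} = 3 i \sqrt{3113}$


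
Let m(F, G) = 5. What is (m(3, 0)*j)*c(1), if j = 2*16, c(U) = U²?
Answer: 160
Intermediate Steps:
j = 32
(m(3, 0)*j)*c(1) = (5*32)*1² = 160*1 = 160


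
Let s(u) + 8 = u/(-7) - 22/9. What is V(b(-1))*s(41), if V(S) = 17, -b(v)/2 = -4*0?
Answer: -17459/63 ≈ -277.13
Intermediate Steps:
b(v) = 0 (b(v) = -(-8)*0 = -2*0 = 0)
s(u) = -94/9 - u/7 (s(u) = -8 + (u/(-7) - 22/9) = -8 + (u*(-⅐) - 22*⅑) = -8 + (-u/7 - 22/9) = -8 + (-22/9 - u/7) = -94/9 - u/7)
V(b(-1))*s(41) = 17*(-94/9 - ⅐*41) = 17*(-94/9 - 41/7) = 17*(-1027/63) = -17459/63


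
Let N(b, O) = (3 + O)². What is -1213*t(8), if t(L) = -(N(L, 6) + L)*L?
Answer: 863656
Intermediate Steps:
t(L) = -L*(81 + L) (t(L) = -((3 + 6)² + L)*L = -(9² + L)*L = -(81 + L)*L = -L*(81 + L))
-1213*t(8) = -(-1213)*8*(81 + 8) = -(-1213)*8*89 = -1213*(-712) = 863656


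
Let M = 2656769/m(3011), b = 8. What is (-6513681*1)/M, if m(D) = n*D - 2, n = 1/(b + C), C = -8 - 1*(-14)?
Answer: -19430310423/37194766 ≈ -522.39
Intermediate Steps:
C = 6 (C = -8 + 14 = 6)
n = 1/14 (n = 1/(8 + 6) = 1/14 ≈ 0.071429)
m(D) = -2 + D/14 (m(D) = D/14 - 2 = -2 + D/14)
M = 37194766/2983 (M = 2656769/(-2 + (1/14)*3011) = 2656769/(-2 + 3011/14) = 2656769/(2983/14) = 2656769*(14/2983) = 37194766/2983 ≈ 12469.)
(-6513681*1)/M = (-6513681*1)/(37194766/2983) = -6513681*2983/37194766 = -19430310423/37194766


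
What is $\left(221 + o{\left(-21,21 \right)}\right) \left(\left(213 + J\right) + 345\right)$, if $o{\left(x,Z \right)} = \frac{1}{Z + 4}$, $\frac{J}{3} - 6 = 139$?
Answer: $\frac{5487318}{25} \approx 2.1949 \cdot 10^{5}$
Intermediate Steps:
$J = 435$ ($J = 18 + 3 \cdot 139 = 18 + 417 = 435$)
$o{\left(x,Z \right)} = \frac{1}{4 + Z}$
$\left(221 + o{\left(-21,21 \right)}\right) \left(\left(213 + J\right) + 345\right) = \left(221 + \frac{1}{4 + 21}\right) \left(\left(213 + 435\right) + 345\right) = \left(221 + \frac{1}{25}\right) \left(648 + 345\right) = \left(221 + \frac{1}{25}\right) 993 = \frac{5526}{25} \cdot 993 = \frac{5487318}{25}$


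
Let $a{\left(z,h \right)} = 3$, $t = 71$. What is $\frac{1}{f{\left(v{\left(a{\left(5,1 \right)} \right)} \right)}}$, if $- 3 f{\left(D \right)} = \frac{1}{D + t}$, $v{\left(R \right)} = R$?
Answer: $-222$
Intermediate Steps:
$f{\left(D \right)} = - \frac{1}{3 \left(71 + D\right)}$ ($f{\left(D \right)} = - \frac{1}{3 \left(D + 71\right)} = - \frac{1}{3 \left(71 + D\right)}$)
$\frac{1}{f{\left(v{\left(a{\left(5,1 \right)} \right)} \right)}} = \frac{1}{\left(-1\right) \frac{1}{213 + 3 \cdot 3}} = \frac{1}{\left(-1\right) \frac{1}{213 + 9}} = \frac{1}{\left(-1\right) \frac{1}{222}} = \frac{1}{- \frac{1}{222}} = -222$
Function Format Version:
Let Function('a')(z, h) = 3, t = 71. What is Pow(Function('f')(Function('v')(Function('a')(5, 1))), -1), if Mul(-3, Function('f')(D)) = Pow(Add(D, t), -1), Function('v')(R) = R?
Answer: -222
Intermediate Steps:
Function('f')(D) = Mul(Rational(-1, 3), Pow(Add(71, D), -1)) (Function('f')(D) = Mul(Rational(-1, 3), Pow(Add(D, 71), -1)) = Mul(Rational(-1, 3), Pow(Add(71, D), -1)))
Pow(Function('f')(Function('v')(Function('a')(5, 1))), -1) = Pow(Mul(-1, Pow(Add(213, Mul(3, 3)), -1)), -1) = Pow(Mul(-1, Pow(Add(213, 9), -1)), -1) = Pow(Mul(-1, Pow(222, -1)), -1) = Pow(Mul(-1, Rational(1, 222)), -1) = Pow(Rational(-1, 222), -1) = -222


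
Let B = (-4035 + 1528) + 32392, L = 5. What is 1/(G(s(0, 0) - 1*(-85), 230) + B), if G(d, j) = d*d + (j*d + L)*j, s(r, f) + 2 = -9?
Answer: 1/3951111 ≈ 2.5309e-7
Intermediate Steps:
s(r, f) = -11 (s(r, f) = -2 - 9 = -11)
B = 29885 (B = -2507 + 32392 = 29885)
G(d, j) = d**2 + j*(5 + d*j) (G(d, j) = d*d + (j*d + 5)*j = d**2 + (d*j + 5)*j = d**2 + (5 + d*j)*j = d**2 + j*(5 + d*j))
1/(G(s(0, 0) - 1*(-85), 230) + B) = 1/(((-11 - 1*(-85))**2 + 5*230 + (-11 - 1*(-85))*230**2) + 29885) = 1/(((-11 + 85)**2 + 1150 + (-11 + 85)*52900) + 29885) = 1/((74**2 + 1150 + 74*52900) + 29885) = 1/((5476 + 1150 + 3914600) + 29885) = 1/(3921226 + 29885) = 1/3951111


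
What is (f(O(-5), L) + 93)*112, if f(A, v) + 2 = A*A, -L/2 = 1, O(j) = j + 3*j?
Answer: 54992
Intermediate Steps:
O(j) = 4*j
L = -2 (L = -2*1 = -2)
f(A, v) = -2 + A² (f(A, v) = -2 + A*A = -2 + A²)
(f(O(-5), L) + 93)*112 = ((-2 + (4*(-5))²) + 93)*112 = ((-2 + (-20)²) + 93)*112 = ((-2 + 400) + 93)*112 = (398 + 93)*112 = 491*112 = 54992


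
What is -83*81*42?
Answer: -282366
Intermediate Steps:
-83*81*42 = -6723*42 = -282366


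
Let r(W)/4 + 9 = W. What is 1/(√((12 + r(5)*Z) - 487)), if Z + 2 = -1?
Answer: -I*√427/427 ≈ -0.048393*I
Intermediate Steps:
Z = -3 (Z = -2 - 1 = -3)
r(W) = -36 + 4*W
1/(√((12 + r(5)*Z) - 487)) = 1/(√((12 + (-36 + 4*5)*(-3)) - 487)) = 1/(√((12 + (-36 + 20)*(-3)) - 487)) = 1/(√((12 - 16*(-3)) - 487)) = 1/(√((12 + 48) - 487)) = 1/(√(60 - 487)) = 1/(√(-427)) = 1/(I*√427) = -I*√427/427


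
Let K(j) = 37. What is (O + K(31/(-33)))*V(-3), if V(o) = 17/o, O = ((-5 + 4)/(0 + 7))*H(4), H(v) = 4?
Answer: -1445/7 ≈ -206.43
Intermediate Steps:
O = -4/7 (O = ((-5 + 4)/(0 + 7))*4 = -1/7*4 = -1*⅐*4 = -⅐*4 = -4/7 ≈ -0.57143)
(O + K(31/(-33)))*V(-3) = (-4/7 + 37)*(17/(-3)) = 255*(17*(-⅓))/7 = (255/7)*(-17/3) = -1445/7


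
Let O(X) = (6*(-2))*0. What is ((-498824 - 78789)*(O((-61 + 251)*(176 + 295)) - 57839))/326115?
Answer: 33408558307/326115 ≈ 1.0244e+5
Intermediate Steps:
O(X) = 0 (O(X) = -12*0 = 0)
((-498824 - 78789)*(O((-61 + 251)*(176 + 295)) - 57839))/326115 = ((-498824 - 78789)*(0 - 57839))/326115 = -577613*(-57839)*(1/326115) = 33408558307*(1/326115) = 33408558307/326115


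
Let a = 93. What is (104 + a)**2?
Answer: 38809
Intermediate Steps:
(104 + a)**2 = (104 + 93)**2 = 197**2 = 38809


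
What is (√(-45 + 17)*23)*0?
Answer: 0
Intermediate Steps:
(√(-45 + 17)*23)*0 = (√(-28)*23)*0 = ((2*I*√7)*23)*0 = (46*I*√7)*0 = 0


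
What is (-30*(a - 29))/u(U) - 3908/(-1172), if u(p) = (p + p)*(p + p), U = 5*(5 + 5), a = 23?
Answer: 491137/146500 ≈ 3.3525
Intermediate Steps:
U = 50 (U = 5*10 = 50)
u(p) = 4*p² (u(p) = (2*p)*(2*p) = 4*p²)
(-30*(a - 29))/u(U) - 3908/(-1172) = (-30*(23 - 29))/((4*50²)) - 3908/(-1172) = (-30*(-6))/((4*2500)) - 3908*(-1/1172) = 180/10000 + 977/293 = 180*(1/10000) + 977/293 = 9/500 + 977/293 = 491137/146500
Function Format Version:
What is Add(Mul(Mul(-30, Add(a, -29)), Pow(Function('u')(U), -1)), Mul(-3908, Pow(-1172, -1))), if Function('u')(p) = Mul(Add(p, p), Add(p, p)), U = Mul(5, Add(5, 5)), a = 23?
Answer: Rational(491137, 146500) ≈ 3.3525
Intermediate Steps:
U = 50 (U = Mul(5, 10) = 50)
Function('u')(p) = Mul(4, Pow(p, 2)) (Function('u')(p) = Mul(Mul(2, p), Mul(2, p)) = Mul(4, Pow(p, 2)))
Add(Mul(Mul(-30, Add(a, -29)), Pow(Function('u')(U), -1)), Mul(-3908, Pow(-1172, -1))) = Add(Mul(Mul(-30, Add(23, -29)), Pow(Mul(4, Pow(50, 2)), -1)), Mul(-3908, Pow(-1172, -1))) = Add(Mul(Mul(-30, -6), Pow(Mul(4, 2500), -1)), Mul(-3908, Rational(-1, 1172))) = Add(Mul(180, Pow(10000, -1)), Rational(977, 293)) = Add(Mul(180, Rational(1, 10000)), Rational(977, 293)) = Add(Rational(9, 500), Rational(977, 293)) = Rational(491137, 146500)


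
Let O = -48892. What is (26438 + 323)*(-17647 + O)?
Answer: -1780650179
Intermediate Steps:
(26438 + 323)*(-17647 + O) = (26438 + 323)*(-17647 - 48892) = 26761*(-66539) = -1780650179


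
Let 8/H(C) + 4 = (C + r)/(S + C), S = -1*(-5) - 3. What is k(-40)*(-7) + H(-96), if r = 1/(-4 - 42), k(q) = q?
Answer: 3571528/12879 ≈ 277.31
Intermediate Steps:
r = -1/46 (r = 1/(-46) = -1/46 ≈ -0.021739)
S = 2 (S = 5 - 3 = 2)
H(C) = 8/(-4 + (-1/46 + C)/(2 + C)) (H(C) = 8/(-4 + (C - 1/46)/(2 + C)) = 8/(-4 + (-1/46 + C)/(2 + C)))
k(-40)*(-7) + H(-96) = -40*(-7) + 368*(-2 - 1*(-96))/(3*(123 + 46*(-96))) = 280 + 368*(-2 + 96)/(3*(123 - 4416)) = 280 + (368/3)*94/(-4293) = 280 + (368/3)*(-1/4293)*94 = 280 - 34592/12879 = 3571528/12879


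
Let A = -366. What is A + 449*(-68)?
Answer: -30898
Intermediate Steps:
A + 449*(-68) = -366 + 449*(-68) = -366 - 30532 = -30898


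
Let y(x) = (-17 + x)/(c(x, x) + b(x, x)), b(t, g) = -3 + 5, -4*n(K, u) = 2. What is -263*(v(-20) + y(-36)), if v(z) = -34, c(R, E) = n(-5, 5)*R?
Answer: 192779/20 ≈ 9639.0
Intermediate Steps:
n(K, u) = -½ (n(K, u) = -¼*2 = -½)
c(R, E) = -R/2
b(t, g) = 2
y(x) = (-17 + x)/(2 - x/2) (y(x) = (-17 + x)/(-x/2 + 2) = (-17 + x)/(2 - x/2))
-263*(v(-20) + y(-36)) = -263*(-34 + 2*(-17 - 36)/(4 - 1*(-36))) = -263*(-34 + 2*(-53)/(4 + 36)) = -263*(-34 + 2*(-53)/40) = -263*(-34 + 2*(1/40)*(-53)) = -263*(-34 - 53/20) = -263*(-733/20) = 192779/20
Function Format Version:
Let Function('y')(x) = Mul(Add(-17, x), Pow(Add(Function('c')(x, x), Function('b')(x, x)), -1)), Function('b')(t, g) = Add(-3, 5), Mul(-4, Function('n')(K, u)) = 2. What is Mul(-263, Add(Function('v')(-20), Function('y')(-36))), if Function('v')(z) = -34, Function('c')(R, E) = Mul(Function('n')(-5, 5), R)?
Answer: Rational(192779, 20) ≈ 9639.0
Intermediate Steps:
Function('n')(K, u) = Rational(-1, 2) (Function('n')(K, u) = Mul(Rational(-1, 4), 2) = Rational(-1, 2))
Function('c')(R, E) = Mul(Rational(-1, 2), R)
Function('b')(t, g) = 2
Function('y')(x) = Mul(Pow(Add(2, Mul(Rational(-1, 2), x)), -1), Add(-17, x)) (Function('y')(x) = Mul(Add(-17, x), Pow(Add(Mul(Rational(-1, 2), x), 2), -1)) = Mul(Add(-17, x), Pow(Add(2, Mul(Rational(-1, 2), x)), -1)) = Mul(Pow(Add(2, Mul(Rational(-1, 2), x)), -1), Add(-17, x)))
Mul(-263, Add(Function('v')(-20), Function('y')(-36))) = Mul(-263, Add(-34, Mul(2, Pow(Add(4, Mul(-1, -36)), -1), Add(-17, -36)))) = Mul(-263, Add(-34, Mul(2, Pow(Add(4, 36), -1), -53))) = Mul(-263, Add(-34, Mul(2, Pow(40, -1), -53))) = Mul(-263, Add(-34, Mul(2, Rational(1, 40), -53))) = Mul(-263, Add(-34, Rational(-53, 20))) = Mul(-263, Rational(-733, 20)) = Rational(192779, 20)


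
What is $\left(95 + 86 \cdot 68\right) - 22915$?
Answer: $-16972$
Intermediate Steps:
$\left(95 + 86 \cdot 68\right) - 22915 = \left(95 + 5848\right) - 22915 = 5943 - 22915 = -16972$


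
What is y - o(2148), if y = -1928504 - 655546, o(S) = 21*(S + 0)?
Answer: -2629158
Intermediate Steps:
o(S) = 21*S
y = -2584050
y - o(2148) = -2584050 - 21*2148 = -2584050 - 1*45108 = -2584050 - 45108 = -2629158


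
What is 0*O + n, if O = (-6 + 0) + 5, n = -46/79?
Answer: -46/79 ≈ -0.58228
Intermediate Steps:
n = -46/79 (n = -46*1/79 = -46/79 ≈ -0.58228)
O = -1 (O = -6 + 5 = -1)
0*O + n = 0*(-1) - 46/79 = 0 - 46/79 = -46/79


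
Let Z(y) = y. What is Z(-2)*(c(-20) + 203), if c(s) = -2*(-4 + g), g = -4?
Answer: -438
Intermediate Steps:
c(s) = 16 (c(s) = -2*(-4 - 4) = -2*(-8) = 16)
Z(-2)*(c(-20) + 203) = -2*(16 + 203) = -2*219 = -438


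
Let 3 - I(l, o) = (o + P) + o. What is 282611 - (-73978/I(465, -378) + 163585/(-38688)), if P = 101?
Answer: 76567173127/270816 ≈ 2.8273e+5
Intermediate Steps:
I(l, o) = -98 - 2*o (I(l, o) = 3 - ((o + 101) + o) = 3 - ((101 + o) + o) = 3 - (101 + 2*o) = 3 + (-101 - 2*o) = -98 - 2*o)
282611 - (-73978/I(465, -378) + 163585/(-38688)) = 282611 - (-73978/(-98 - 2*(-378)) + 163585/(-38688)) = 282611 - (-73978/(-98 + 756) + 163585*(-1/38688)) = 282611 - (-73978/658 - 163585/38688) = 282611 - (-73978*1/658 - 163585/38688) = 282611 - (-787/7 - 163585/38688) = 282611 - 1*(-31592551/270816) = 282611 + 31592551/270816 = 76567173127/270816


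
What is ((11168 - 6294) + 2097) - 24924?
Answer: -17953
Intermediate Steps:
((11168 - 6294) + 2097) - 24924 = (4874 + 2097) - 24924 = 6971 - 24924 = -17953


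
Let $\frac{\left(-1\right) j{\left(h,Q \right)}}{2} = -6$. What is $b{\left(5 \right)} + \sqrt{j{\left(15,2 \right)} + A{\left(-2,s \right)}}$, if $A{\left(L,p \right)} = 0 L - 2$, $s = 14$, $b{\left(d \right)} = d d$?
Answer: $25 + \sqrt{10} \approx 28.162$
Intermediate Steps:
$b{\left(d \right)} = d^{2}$
$j{\left(h,Q \right)} = 12$ ($j{\left(h,Q \right)} = \left(-2\right) \left(-6\right) = 12$)
$A{\left(L,p \right)} = -2$ ($A{\left(L,p \right)} = 0 - 2 = -2$)
$b{\left(5 \right)} + \sqrt{j{\left(15,2 \right)} + A{\left(-2,s \right)}} = 5^{2} + \sqrt{12 - 2} = 25 + \sqrt{10}$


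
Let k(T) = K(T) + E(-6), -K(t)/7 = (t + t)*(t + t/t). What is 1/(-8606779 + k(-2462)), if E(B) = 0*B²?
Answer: -1/93432527 ≈ -1.0703e-8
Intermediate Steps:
E(B) = 0
K(t) = -14*t*(1 + t) (K(t) = -7*(t + t)*(t + t/t) = -7*2*t*(t + 1) = -7*2*t*(1 + t) = -14*t*(1 + t))
k(T) = -14*T*(1 + T) (k(T) = -14*T*(1 + T) + 0 = -14*T*(1 + T))
1/(-8606779 + k(-2462)) = 1/(-8606779 - 14*(-2462)*(1 - 2462)) = 1/(-8606779 - 14*(-2462)*(-2461)) = 1/(-8606779 - 84825748) = 1/(-93432527) = -1/93432527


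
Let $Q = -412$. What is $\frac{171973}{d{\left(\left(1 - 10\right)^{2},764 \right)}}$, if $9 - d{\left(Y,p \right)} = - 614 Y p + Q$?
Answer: $\frac{3659}{808451} \approx 0.0045259$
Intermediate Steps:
$d{\left(Y,p \right)} = 421 + 614 Y p$ ($d{\left(Y,p \right)} = 9 - \left(- 614 Y p - 412\right) = 9 - \left(-412 - 614 Y p\right) = 9 + \left(412 + 614 Y p\right) = 421 + 614 Y p$)
$\frac{171973}{d{\left(\left(1 - 10\right)^{2},764 \right)}} = \frac{171973}{421 + 614 \left(1 - 10\right)^{2} \cdot 764} = \frac{171973}{421 + 614 \left(-9\right)^{2} \cdot 764} = \frac{171973}{421 + 614 \cdot 81 \cdot 764} = \frac{171973}{421 + 37996776} = \frac{171973}{37997197} = 171973 \cdot \frac{1}{37997197} = \frac{3659}{808451}$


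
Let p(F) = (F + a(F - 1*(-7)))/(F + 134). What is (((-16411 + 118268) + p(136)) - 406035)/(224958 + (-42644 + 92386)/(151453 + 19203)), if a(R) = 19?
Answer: -700780987784/518271509565 ≈ -1.3521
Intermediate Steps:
p(F) = (19 + F)/(134 + F) (p(F) = (F + 19)/(F + 134) = (19 + F)/(134 + F))
(((-16411 + 118268) + p(136)) - 406035)/(224958 + (-42644 + 92386)/(151453 + 19203)) = (((-16411 + 118268) + (19 + 136)/(134 + 136)) - 406035)/(224958 + (-42644 + 92386)/(151453 + 19203)) = ((101857 + 155/270) - 406035)/(224958 + 49742/170656) = ((101857 + (1/270)*155) - 406035)/(224958 + 49742*(1/170656)) = ((101857 + 31/54) - 406035)/(224958 + 24871/85328) = (5500309/54 - 406035)/(19195241095/85328) = -16425581/54*85328/19195241095 = -700780987784/518271509565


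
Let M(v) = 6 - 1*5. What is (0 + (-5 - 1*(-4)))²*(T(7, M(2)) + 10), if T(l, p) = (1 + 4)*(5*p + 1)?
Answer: 40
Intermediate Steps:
M(v) = 1 (M(v) = 6 - 5 = 1)
T(l, p) = 5 + 25*p (T(l, p) = 5*(1 + 5*p) = 5 + 25*p)
(0 + (-5 - 1*(-4)))²*(T(7, M(2)) + 10) = (0 + (-5 - 1*(-4)))²*((5 + 25*1) + 10) = (0 + (-5 + 4))²*((5 + 25) + 10) = (0 - 1)²*(30 + 10) = (-1)²*40 = 1*40 = 40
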